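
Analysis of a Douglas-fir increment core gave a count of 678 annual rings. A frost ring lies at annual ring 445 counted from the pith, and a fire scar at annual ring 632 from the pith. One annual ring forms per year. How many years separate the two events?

Separation: 632 − 445 = 187 annual rings.
At one annual ring per year, 187 years elapsed between them.

187 years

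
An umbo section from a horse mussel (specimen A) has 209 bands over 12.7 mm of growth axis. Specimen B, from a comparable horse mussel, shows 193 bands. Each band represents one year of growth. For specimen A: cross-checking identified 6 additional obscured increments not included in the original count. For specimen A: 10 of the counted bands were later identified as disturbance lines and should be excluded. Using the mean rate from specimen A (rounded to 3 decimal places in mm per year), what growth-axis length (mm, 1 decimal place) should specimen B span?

12.0 mm

Specimen A: true band count = 209 − 10 + 6 = 205.
A: Mean rate = 12.7 mm / 205 years ≈ 0.062 mm/year.
For B, 0.062 mm/year × 193 years = 12.0 mm.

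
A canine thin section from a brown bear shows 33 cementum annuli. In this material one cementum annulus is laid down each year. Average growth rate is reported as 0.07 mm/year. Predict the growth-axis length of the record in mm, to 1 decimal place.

The record spans 33 years at 0.07 mm per year.
Predicted length = 0.07 mm/year × 33 years = 2.3 mm.

2.3 mm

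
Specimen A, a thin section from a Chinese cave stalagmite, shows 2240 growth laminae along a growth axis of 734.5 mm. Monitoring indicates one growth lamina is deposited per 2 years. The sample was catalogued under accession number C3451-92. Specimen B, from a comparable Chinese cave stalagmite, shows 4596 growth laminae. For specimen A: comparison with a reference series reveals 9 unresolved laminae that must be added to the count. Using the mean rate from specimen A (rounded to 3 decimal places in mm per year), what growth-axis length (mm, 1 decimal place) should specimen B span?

Specimen A: after corrections the count is 2240 + 9 = 2249 growth laminae.
Specimen A: 2249 growth laminae at 2 years each span 2249 × 2 = 4498 years.
A: Extension rate ≈ 734.5 / 4498 = 0.163 mm/yr.
Specimen B: at 2 years per growth lamina, 4596 × 2 = 9192 years. For B, 0.163 mm/year × 9192 years = 1498.3 mm.

1498.3 mm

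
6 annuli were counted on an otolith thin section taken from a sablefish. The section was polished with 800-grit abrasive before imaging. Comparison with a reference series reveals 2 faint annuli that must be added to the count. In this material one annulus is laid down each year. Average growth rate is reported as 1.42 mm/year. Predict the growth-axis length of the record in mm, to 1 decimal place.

11.4 mm

After corrections the count is 6 + 2 = 8 annuli.
Length ≈ 1.42 × 8 = 11.4 mm.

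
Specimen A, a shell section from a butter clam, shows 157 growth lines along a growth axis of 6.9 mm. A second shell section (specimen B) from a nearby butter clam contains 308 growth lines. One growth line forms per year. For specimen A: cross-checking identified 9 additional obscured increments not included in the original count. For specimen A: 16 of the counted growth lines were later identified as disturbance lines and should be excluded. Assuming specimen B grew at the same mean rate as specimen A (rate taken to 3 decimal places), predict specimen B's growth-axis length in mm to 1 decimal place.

Specimen A: after corrections the count is 157 − 16 + 9 = 150 growth lines.
A: Mean rate = 6.9 mm / 150 years ≈ 0.046 mm/year.
For B, 0.046 mm/year × 308 years = 14.2 mm.

14.2 mm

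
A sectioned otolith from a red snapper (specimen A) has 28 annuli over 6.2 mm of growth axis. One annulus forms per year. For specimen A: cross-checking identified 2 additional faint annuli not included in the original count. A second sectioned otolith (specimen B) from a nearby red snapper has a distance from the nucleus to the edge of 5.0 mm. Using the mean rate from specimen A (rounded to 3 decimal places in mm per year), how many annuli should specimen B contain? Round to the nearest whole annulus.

Specimen A: after corrections the count is 28 + 2 = 30 annuli.
A: Extension rate ≈ 6.2 / 30 = 0.207 mm/yr.
B spans 5.0 / 0.207 = 24.15 years ≈ 24 annuli.

24 annuli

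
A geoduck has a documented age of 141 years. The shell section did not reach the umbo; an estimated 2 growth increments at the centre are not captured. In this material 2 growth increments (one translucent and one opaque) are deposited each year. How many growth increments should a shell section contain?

280 growth increments

With 2 growth increments per year, 141 years would produce 141 × 2 = 282 growth increments.
Subtracting the 2 growth increments not captured gives 282 − 2 = 280 growth increments in the record.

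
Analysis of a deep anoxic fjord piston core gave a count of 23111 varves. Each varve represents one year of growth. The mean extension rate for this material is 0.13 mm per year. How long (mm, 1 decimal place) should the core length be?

The record spans 23111 years at 0.13 mm per year.
23111 years at 0.13 mm/year gives 0.13 × 23111 = 3004.4 mm.

3004.4 mm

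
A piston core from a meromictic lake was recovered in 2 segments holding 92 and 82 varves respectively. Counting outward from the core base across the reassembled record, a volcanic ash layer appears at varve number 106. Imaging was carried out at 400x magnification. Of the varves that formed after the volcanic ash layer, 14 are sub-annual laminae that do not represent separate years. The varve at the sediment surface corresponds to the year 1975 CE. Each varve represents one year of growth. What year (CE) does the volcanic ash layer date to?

1921 CE

Total varves = 92 + 82 = 174.
The volcanic ash layer sits at varve 106 from the core base, so 174 − 106 = 68 varves formed after it.
68 − 14 false = 54 true varves after the volcanic ash layer.
Counting back 54 years from 1975 CE places the volcanic ash layer in 1975 − 54 = 1921 CE.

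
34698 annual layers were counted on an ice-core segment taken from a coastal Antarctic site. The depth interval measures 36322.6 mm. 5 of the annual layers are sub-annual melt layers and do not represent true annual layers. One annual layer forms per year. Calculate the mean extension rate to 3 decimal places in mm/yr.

True annual layer count = 34698 − 5 = 34693.
Extension rate ≈ 36322.6 / 34693 = 1.047 mm/yr.

1.047 mm/yr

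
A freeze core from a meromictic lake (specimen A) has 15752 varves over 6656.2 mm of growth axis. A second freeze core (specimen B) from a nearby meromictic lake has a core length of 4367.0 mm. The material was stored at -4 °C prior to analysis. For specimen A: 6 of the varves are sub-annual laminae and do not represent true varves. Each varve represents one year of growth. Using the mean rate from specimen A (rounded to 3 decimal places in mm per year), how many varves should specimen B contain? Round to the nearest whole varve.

Specimen A: correcting the raw count gives 15752 − 6 = 15746 true varves.
A: Mean rate = 6656.2 mm / 15746 years ≈ 0.423 mm/yr.
B spans 4367.0 / 0.423 = 10323.88 years ≈ 10324 varves.

10324 varves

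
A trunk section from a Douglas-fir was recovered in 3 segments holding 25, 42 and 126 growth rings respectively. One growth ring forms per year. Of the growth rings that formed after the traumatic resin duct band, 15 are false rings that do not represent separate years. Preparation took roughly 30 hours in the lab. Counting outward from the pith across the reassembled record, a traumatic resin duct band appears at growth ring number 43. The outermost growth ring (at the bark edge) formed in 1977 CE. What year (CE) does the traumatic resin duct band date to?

Total growth rings = 25 + 42 + 126 = 193.
The traumatic resin duct band sits at growth ring 43 from the pith, so 193 − 43 = 150 growth rings formed after it.
Removing the 15 false growth rings leaves 150 − 15 = 135 true growth rings beyond the traumatic resin duct band.
1977 − 135 = 1842 CE.

1842 CE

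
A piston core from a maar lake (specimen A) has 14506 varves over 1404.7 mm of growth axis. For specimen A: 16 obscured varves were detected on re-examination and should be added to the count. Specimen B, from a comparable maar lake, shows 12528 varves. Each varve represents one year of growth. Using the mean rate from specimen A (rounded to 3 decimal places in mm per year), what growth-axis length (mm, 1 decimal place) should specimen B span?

1215.2 mm

Specimen A: after corrections the count is 14506 + 16 = 14522 varves.
A: 1404.7 mm over 14522 years gives 1404.7 / 14522 ≈ 0.097 mm/year.
Length of B = 0.097 × 12528 = 1215.2 mm.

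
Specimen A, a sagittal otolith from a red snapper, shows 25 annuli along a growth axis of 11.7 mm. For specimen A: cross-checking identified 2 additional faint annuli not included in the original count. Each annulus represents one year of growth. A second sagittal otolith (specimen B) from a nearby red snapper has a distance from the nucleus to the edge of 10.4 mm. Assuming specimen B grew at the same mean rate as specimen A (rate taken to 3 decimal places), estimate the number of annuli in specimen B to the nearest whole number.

24 annuli

Specimen A: correcting the raw count gives 25 + 2 = 27 true annuli.
A: 11.7 mm over 27 years gives 11.7 / 27 ≈ 0.433 mm per year.
For B, 10.4 / 0.433 = 24.02 years ≈ 24 annuli.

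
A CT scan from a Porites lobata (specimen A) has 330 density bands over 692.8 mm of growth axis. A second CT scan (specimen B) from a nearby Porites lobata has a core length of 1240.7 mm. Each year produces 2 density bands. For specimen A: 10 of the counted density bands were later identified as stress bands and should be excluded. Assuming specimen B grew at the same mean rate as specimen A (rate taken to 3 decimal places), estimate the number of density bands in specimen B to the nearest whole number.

Specimen A: correcting the raw count gives 330 − 10 = 320 true density bands.
Specimen A: dividing by 2 density bands per year: 320 / 2 = 160 years.
A: Extension rate ≈ 692.8 / 160 = 4.330 mm per year.
For B, 1240.7 / 4.330 = 286.54 years; at 2 density bands per year that is 286.54 × 2 ≈ 573 density bands.

573 density bands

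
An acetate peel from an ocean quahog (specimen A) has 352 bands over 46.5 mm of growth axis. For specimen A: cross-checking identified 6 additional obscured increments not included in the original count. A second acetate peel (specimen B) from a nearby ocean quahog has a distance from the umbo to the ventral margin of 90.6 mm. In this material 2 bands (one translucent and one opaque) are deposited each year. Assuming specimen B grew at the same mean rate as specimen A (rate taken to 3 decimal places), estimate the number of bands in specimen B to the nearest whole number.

697 bands

Specimen A: correcting the raw count gives 352 + 6 = 358 true bands.
Specimen A: 358 bands at 2 per year is 358 / 2 = 179 years.
A: Extension rate ≈ 46.5 / 179 = 0.260 mm/year.
For B, 90.6 / 0.260 = 348.46 years; at 2 bands per year that is 348.46 × 2 ≈ 697 bands.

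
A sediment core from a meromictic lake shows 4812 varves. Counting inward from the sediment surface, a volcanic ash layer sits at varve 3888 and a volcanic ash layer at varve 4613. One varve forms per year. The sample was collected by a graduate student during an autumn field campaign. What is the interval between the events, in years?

Separation: 4613 − 3888 = 725 varves.
At one varve per year, 725 years elapsed between them.

725 years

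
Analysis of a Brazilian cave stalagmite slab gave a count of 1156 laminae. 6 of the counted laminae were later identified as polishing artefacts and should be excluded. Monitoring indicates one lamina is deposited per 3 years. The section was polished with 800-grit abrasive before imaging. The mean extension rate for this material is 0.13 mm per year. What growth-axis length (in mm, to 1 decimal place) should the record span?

Correcting the raw count gives 1156 − 6 = 1150 true laminae.
At 3 years per lamina, 1150 × 3 = 3450 years.
Length ≈ 0.13 × 3450 = 448.5 mm.

448.5 mm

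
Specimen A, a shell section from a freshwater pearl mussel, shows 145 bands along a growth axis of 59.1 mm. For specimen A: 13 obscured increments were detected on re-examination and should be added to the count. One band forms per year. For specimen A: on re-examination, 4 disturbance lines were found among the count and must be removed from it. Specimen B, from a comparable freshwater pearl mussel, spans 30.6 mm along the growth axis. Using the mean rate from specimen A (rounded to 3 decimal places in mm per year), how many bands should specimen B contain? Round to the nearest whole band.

80 bands

Specimen A: after corrections the count is 145 − 4 + 13 = 154 bands.
A: Extension rate ≈ 59.1 / 154 = 0.384 mm per year.
Specimen B: 30.6 mm / 0.384 mm per year = 79.69 years ≈ 80 bands.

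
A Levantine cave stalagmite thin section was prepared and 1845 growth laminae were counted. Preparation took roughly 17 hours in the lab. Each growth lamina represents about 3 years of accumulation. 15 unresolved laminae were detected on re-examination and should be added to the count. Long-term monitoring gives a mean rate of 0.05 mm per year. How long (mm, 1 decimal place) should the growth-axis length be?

After corrections the count is 1845 + 15 = 1860 growth laminae.
1860 growth laminae at 3 years each span 1860 × 3 = 5580 years.
Length ≈ 0.05 × 5580 = 279.0 mm.

279.0 mm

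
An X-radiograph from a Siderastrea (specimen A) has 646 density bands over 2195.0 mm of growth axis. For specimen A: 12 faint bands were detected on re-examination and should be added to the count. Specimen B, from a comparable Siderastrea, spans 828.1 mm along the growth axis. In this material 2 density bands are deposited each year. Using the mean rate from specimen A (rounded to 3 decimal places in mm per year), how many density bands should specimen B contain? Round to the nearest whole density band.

Specimen A: adjusted count: 646 + 12 = 658 density bands.
Specimen A: 658 density bands at 2 per year is 658 / 2 = 329 years.
A: 2195.0 mm over 329 years gives 2195.0 / 329 ≈ 6.672 mm/year.
For B, 828.1 / 6.672 = 124.12 years; at 2 density bands per year that is 124.12 × 2 ≈ 248 density bands.

248 density bands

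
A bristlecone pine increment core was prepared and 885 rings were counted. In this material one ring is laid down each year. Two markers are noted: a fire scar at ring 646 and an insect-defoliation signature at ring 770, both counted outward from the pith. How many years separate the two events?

Separation: 770 − 646 = 124 rings.
At one ring per year, 124 years elapsed between them.

124 years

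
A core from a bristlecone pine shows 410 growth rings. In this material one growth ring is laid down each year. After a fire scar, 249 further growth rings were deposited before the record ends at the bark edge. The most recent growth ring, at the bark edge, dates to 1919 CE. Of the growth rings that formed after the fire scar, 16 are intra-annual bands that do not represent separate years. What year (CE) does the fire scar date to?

249 growth rings formed after the fire scar.
249 − 16 false = 233 true growth rings after the fire scar.
1919 − 233 = 1686 CE.

1686 CE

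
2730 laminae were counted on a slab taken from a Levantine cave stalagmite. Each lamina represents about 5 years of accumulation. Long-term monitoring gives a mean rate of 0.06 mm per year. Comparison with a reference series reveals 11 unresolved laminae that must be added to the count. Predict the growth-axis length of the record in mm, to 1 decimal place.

Correcting the raw count gives 2730 + 11 = 2741 true laminae.
At 5 years per lamina, 2741 × 5 = 13705 years.
Predicted length = 0.06 mm/year × 13705 years = 822.3 mm.

822.3 mm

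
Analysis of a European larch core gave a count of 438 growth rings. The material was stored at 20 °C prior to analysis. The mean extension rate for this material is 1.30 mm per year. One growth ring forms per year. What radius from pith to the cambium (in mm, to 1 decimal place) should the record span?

569.4 mm

438 years of growth are recorded.
438 years at 1.30 mm/year gives 1.30 × 438 = 569.4 mm.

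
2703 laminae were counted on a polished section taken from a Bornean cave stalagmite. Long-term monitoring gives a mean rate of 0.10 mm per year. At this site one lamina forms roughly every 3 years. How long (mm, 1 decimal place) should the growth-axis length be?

810.9 mm

Multiplying by 3 years per lamina: 2703 × 3 = 8109 years.
8109 years at 0.10 mm/year gives 0.10 × 8109 = 810.9 mm.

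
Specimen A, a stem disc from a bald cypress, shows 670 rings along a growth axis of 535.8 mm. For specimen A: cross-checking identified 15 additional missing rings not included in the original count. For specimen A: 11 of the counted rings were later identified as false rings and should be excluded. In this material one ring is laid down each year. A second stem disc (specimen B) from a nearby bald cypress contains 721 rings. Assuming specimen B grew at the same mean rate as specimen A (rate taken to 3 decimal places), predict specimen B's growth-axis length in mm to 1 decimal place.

573.2 mm

Specimen A: correcting the raw count gives 670 − 11 + 15 = 674 true rings.
A: 535.8 mm over 674 years gives 535.8 / 674 ≈ 0.795 mm per year.
Length of B = 0.795 × 721 = 573.2 mm.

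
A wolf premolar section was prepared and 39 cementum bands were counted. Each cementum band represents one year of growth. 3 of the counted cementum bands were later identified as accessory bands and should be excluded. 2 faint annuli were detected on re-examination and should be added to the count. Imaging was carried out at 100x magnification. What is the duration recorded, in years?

After corrections the count is 39 − 3 + 2 = 38 cementum bands.
One cementum band per year makes the duration 38 years.

38 yr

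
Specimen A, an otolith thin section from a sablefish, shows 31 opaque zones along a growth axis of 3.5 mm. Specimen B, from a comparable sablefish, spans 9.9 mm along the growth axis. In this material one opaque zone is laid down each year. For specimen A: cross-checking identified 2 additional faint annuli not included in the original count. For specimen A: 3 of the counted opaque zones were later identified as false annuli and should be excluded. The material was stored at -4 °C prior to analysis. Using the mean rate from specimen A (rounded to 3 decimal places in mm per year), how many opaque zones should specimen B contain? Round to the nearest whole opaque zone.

Specimen A: correcting the raw count gives 31 − 3 + 2 = 30 true opaque zones.
A: Extension rate ≈ 3.5 / 30 = 0.117 mm/yr.
B spans 9.9 / 0.117 = 84.62 years ≈ 85 opaque zones.

85 opaque zones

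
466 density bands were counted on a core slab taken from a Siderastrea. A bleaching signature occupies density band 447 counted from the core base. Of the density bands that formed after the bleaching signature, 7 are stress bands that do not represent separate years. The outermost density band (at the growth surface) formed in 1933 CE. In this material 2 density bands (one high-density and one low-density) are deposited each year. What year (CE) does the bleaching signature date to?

1927 CE

The bleaching signature sits at density band 447 from the core base, so 466 − 447 = 19 density bands formed after it.
Excluding 7 false density bands: 19 − 7 = 12.
12 density bands at 2 per year is 12 / 2 = 6 years.
Counting back 6 years from 1933 CE places the bleaching signature in 1933 − 6 = 1927 CE.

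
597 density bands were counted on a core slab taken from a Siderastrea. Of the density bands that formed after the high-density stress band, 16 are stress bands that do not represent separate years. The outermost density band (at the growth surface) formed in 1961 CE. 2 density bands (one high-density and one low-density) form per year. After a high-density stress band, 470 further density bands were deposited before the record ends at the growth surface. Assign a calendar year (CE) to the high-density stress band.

470 density bands post-date the high-density stress band.
Removing the 16 false density bands leaves 470 − 16 = 454 true density bands beyond the high-density stress band.
454 density bands at 2 per year is 454 / 2 = 227 years.
1961 − 227 = 1734 CE.

1734 CE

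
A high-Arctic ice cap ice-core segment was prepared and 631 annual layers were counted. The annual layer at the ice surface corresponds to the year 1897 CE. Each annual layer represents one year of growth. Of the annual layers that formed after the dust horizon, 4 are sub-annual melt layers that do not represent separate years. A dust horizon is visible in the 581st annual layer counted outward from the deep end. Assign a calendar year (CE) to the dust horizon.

1851 CE

631 − 581 = 50 annual layers lie beyond the dust horizon toward the ice surface.
Removing the 4 false annual layers leaves 50 − 4 = 46 true annual layers beyond the dust horizon.
1897 − 46 = 1851 CE.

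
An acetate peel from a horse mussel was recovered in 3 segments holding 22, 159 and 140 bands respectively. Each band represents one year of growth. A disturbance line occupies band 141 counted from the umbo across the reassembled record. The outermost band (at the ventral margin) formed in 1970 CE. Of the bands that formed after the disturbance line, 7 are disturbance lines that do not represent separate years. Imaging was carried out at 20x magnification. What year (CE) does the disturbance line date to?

Total bands = 22 + 159 + 140 = 321.
Between band 141 and the ventral margin there are 321 − 141 = 180 bands.
Excluding 7 false bands: 180 − 7 = 173.
Counting back 173 years from 1970 CE places the disturbance line in 1970 − 173 = 1797 CE.

1797 CE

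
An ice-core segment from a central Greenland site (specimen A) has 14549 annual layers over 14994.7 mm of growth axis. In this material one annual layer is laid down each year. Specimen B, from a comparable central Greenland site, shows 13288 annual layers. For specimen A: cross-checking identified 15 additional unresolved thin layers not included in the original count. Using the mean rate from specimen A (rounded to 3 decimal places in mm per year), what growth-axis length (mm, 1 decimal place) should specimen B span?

13686.6 mm

Specimen A: adjusted count: 14549 + 15 = 14564 annual layers.
A: Extension rate ≈ 14994.7 / 14564 = 1.030 mm/yr.
B's length ≈ 1.030 × 13288 = 13686.6 mm.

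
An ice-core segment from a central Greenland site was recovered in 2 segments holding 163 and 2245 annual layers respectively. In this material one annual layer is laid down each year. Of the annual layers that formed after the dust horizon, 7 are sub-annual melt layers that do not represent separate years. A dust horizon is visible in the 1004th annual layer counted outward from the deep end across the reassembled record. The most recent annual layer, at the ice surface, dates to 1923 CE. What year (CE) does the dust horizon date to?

526 CE

Total annual layers = 163 + 2245 = 2408.
The dust horizon sits at annual layer 1004 from the deep end, so 2408 − 1004 = 1404 annual layers formed after it.
Excluding 7 false annual layers: 1404 − 7 = 1397.
1923 − 1397 = 526 CE.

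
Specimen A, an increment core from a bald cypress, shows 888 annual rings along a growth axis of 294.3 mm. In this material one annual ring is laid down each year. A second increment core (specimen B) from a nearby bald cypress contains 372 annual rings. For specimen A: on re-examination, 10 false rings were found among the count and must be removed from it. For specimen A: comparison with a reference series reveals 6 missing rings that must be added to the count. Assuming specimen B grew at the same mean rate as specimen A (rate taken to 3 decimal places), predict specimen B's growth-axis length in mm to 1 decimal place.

123.9 mm

Specimen A: after corrections the count is 888 − 10 + 6 = 884 annual rings.
A: Mean rate = 294.3 mm / 884 years ≈ 0.333 mm/yr.
Length of B = 0.333 × 372 = 123.9 mm.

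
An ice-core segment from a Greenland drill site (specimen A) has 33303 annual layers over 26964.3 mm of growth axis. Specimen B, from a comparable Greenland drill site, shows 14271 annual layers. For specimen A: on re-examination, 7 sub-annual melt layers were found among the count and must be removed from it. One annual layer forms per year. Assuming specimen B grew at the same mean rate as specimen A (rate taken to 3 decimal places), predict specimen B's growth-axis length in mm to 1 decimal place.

11559.5 mm

Specimen A: correcting the raw count gives 33303 − 7 = 33296 true annual layers.
A: Extension rate ≈ 26964.3 / 33296 = 0.810 mm/yr.
For B, 0.810 mm/year × 14271 years = 11559.5 mm.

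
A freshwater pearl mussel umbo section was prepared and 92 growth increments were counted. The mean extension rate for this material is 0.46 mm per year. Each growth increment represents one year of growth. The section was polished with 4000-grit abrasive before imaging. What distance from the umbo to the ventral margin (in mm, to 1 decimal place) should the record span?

92 years of growth are recorded.
92 years at 0.46 mm/year gives 0.46 × 92 = 42.3 mm.

42.3 mm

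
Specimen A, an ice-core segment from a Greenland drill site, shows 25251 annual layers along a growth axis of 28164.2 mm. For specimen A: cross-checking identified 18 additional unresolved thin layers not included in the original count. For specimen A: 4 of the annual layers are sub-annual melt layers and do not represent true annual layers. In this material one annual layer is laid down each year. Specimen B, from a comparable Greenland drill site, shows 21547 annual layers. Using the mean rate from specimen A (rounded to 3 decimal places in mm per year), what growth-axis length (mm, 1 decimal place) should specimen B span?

Specimen A: correcting the raw count gives 25251 − 4 + 18 = 25265 true annual layers.
A: 28164.2 mm over 25265 years gives 28164.2 / 25265 ≈ 1.115 mm per year.
For B, 1.115 mm/year × 21547 years = 24024.9 mm.

24024.9 mm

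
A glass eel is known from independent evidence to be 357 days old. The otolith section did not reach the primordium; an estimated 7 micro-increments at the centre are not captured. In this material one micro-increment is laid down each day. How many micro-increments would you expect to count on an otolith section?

One micro-increment per day gives 357 micro-increments over 357 days.
Subtracting the 7 micro-increments not captured gives 357 − 7 = 350 micro-increments in the record.

350 micro-increments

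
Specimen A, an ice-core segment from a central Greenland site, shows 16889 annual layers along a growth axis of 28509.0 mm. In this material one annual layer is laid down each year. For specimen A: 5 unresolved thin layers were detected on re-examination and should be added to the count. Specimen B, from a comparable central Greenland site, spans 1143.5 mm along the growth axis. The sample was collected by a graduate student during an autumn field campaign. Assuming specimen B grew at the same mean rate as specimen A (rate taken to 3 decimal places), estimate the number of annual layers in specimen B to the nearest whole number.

677 annual layers

Specimen A: true annual layer count = 16889 + 5 = 16894.
A: Mean rate = 28509.0 mm / 16894 years ≈ 1.688 mm per year.
B spans 1143.5 / 1.688 = 677.43 years ≈ 677 annual layers.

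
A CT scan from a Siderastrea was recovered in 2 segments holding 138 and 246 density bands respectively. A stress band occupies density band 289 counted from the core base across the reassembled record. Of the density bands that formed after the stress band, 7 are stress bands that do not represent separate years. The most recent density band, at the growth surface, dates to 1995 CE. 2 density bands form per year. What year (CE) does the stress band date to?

1951 CE

Total density bands = 138 + 246 = 384.
Between density band 289 and the growth surface there are 384 − 289 = 95 density bands.
95 − 7 false = 88 true density bands after the stress band.
With 2 density bands per year, 88 / 2 = 44 years.
Counting back 44 years from 1995 CE places the stress band in 1995 − 44 = 1951 CE.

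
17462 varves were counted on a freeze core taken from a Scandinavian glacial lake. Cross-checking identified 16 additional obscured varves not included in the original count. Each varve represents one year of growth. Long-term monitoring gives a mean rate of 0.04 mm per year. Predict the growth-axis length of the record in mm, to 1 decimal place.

699.1 mm

True varve count = 17462 + 16 = 17478.
Predicted length = 0.04 mm/year × 17478 years = 699.1 mm.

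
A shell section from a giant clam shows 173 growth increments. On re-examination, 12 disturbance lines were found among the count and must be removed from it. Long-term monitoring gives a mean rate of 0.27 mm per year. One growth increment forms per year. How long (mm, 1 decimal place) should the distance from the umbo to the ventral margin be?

Adjusted count: 173 − 12 = 161 growth increments.
Predicted length = 0.27 mm/year × 161 years = 43.5 mm.

43.5 mm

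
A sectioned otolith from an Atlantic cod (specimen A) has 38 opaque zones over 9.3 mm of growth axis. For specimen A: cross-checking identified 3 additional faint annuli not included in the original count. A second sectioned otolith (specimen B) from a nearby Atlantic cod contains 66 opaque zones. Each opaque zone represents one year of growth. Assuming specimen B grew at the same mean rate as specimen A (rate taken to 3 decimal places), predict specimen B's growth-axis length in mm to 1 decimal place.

15.0 mm

Specimen A: true opaque zone count = 38 + 3 = 41.
A: Extension rate ≈ 9.3 / 41 = 0.227 mm/yr.
For B, 0.227 mm/year × 66 years = 15.0 mm.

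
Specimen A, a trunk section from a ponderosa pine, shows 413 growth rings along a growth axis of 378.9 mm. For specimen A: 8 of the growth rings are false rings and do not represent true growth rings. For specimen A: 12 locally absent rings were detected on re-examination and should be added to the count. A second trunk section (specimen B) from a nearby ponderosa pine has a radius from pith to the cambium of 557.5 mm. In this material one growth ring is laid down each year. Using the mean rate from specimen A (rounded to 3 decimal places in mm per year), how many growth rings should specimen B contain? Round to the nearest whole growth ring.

Specimen A: correcting the raw count gives 413 − 8 + 12 = 417 true growth rings.
A: Mean rate = 378.9 mm / 417 years ≈ 0.909 mm/yr.
Specimen B: 557.5 mm / 0.909 mm per year = 613.31 years ≈ 613 growth rings.

613 growth rings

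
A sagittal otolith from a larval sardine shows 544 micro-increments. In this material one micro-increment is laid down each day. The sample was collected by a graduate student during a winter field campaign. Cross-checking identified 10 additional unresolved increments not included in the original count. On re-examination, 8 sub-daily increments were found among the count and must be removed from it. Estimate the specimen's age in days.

546 days

True micro-increment count = 544 − 8 + 10 = 546.
One micro-increment per day makes the duration 546 days.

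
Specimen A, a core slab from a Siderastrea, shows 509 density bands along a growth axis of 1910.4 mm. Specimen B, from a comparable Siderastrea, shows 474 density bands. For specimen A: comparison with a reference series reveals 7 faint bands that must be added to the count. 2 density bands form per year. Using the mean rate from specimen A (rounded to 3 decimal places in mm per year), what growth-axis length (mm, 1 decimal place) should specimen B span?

Specimen A: correcting the raw count gives 509 + 7 = 516 true density bands.
Specimen A: dividing by 2 density bands per year: 516 / 2 = 258 years.
A: Mean rate = 1910.4 mm / 258 years ≈ 7.405 mm/yr.
Specimen B: with 2 density bands per year, 474 / 2 = 237 years. For B, 7.405 mm/year × 237 years = 1755.0 mm.

1755.0 mm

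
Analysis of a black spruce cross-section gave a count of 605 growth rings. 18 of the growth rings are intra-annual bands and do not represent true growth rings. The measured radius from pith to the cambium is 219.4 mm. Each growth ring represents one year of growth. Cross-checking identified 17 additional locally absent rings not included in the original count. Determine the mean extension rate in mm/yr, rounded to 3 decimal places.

0.363 mm/yr

After corrections the count is 605 − 18 + 17 = 604 growth rings.
Mean rate = 219.4 mm / 604 years ≈ 0.363 mm/yr.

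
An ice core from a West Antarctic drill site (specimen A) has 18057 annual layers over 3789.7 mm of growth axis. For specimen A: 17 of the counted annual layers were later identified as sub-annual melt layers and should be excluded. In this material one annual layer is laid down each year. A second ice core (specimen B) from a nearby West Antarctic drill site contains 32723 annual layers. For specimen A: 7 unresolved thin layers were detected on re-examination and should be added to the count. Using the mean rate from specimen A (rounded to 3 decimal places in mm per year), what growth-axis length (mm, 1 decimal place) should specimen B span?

6871.8 mm

Specimen A: adjusted count: 18057 − 17 + 7 = 18047 annual layers.
A: Mean rate = 3789.7 mm / 18047 years ≈ 0.210 mm/year.
B's length ≈ 0.210 × 32723 = 6871.8 mm.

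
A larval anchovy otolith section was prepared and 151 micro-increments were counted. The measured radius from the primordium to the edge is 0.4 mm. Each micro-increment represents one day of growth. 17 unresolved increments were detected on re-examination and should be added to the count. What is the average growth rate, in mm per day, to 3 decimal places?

0.002 mm per day

Adjusted count: 151 + 17 = 168 micro-increments.
Extension rate ≈ 0.4 / 168 = 0.002 mm per day.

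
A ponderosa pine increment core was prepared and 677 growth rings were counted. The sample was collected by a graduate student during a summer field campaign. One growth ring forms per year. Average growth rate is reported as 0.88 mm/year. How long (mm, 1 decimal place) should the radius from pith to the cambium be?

The record spans 677 years at 0.88 mm per year.
Length ≈ 0.88 × 677 = 595.8 mm.

595.8 mm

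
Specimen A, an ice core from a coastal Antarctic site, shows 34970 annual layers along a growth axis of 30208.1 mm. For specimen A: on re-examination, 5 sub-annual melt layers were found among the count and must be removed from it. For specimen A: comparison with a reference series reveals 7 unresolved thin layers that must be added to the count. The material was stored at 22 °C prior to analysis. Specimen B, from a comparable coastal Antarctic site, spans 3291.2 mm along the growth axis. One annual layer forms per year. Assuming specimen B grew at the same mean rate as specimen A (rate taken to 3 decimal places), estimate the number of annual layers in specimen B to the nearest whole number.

Specimen A: adjusted count: 34970 − 5 + 7 = 34972 annual layers.
A: Mean rate = 30208.1 mm / 34972 years ≈ 0.864 mm/year.
For B, 3291.2 / 0.864 = 3809.26 years ≈ 3809 annual layers.

3809 annual layers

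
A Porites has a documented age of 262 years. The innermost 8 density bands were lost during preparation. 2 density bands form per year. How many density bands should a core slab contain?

516 density bands

With 2 density bands per year, 262 years would produce 262 × 2 = 524 density bands.
Less the 8 uncaptured density bands: 524 − 8 = 516.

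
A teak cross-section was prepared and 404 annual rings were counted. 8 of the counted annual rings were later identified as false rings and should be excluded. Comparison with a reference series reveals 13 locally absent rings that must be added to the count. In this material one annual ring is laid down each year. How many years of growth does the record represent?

409 years

Correcting the raw count gives 404 − 8 + 13 = 409 true annual rings.
At one annual ring per year, that is 409 years.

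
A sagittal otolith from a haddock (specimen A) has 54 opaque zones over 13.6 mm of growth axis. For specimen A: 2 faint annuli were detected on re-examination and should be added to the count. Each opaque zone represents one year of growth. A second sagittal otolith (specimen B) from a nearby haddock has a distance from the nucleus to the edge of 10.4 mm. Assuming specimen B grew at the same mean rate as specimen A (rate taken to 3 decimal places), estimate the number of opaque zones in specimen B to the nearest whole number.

Specimen A: correcting the raw count gives 54 + 2 = 56 true opaque zones.
A: 13.6 mm over 56 years gives 13.6 / 56 ≈ 0.243 mm/yr.
B spans 10.4 / 0.243 = 42.80 years ≈ 43 opaque zones.

43 opaque zones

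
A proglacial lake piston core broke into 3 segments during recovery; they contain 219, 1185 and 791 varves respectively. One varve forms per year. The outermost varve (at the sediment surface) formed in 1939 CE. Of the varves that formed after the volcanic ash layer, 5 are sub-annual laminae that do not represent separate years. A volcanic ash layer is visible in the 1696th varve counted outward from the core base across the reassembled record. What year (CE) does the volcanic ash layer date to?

1445 CE

Total varves = 219 + 1185 + 791 = 2195.
Between varve 1696 and the sediment surface there are 2195 − 1696 = 499 varves.
Excluding 5 false varves: 499 − 5 = 494.
Counting back 494 years from 1939 CE places the volcanic ash layer in 1939 − 494 = 1445 CE.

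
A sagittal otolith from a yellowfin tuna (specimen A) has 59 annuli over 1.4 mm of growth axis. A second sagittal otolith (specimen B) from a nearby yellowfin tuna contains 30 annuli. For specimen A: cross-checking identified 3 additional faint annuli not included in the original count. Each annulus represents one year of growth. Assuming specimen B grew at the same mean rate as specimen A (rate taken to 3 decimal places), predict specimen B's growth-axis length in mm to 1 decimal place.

0.7 mm

Specimen A: correcting the raw count gives 59 + 3 = 62 true annuli.
A: Extension rate ≈ 1.4 / 62 = 0.023 mm per year.
For B, 0.023 mm/year × 30 years = 0.7 mm.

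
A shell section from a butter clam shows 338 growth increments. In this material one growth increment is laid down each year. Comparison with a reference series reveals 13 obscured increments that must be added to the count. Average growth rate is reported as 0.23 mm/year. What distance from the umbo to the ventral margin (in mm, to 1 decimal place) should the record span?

After corrections the count is 338 + 13 = 351 growth increments.
351 years at 0.23 mm/year gives 0.23 × 351 = 80.7 mm.

80.7 mm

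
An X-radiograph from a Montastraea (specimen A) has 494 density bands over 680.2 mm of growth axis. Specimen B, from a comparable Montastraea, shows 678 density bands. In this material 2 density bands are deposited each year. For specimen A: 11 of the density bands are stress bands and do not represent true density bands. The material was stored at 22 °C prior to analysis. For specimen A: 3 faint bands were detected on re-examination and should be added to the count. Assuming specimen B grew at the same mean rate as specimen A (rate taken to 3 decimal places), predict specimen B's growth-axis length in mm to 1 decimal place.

948.9 mm

Specimen A: adjusted count: 494 − 11 + 3 = 486 density bands.
Specimen A: with 2 density bands per year, 486 / 2 = 243 years.
A: Extension rate ≈ 680.2 / 243 = 2.799 mm/yr.
Specimen B: with 2 density bands per year, 678 / 2 = 339 years. B's length ≈ 2.799 × 339 = 948.9 mm.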